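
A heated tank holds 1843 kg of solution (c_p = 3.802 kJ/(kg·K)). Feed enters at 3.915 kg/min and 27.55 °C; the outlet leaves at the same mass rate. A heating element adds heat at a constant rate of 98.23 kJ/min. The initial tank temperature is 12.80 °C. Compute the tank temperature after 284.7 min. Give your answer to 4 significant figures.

22.49 °C

Unsteady energy balance on the tank contents: M c_p dT/dt = ṁ c_p (T_in − T) + 98.23.
τ = M/ṁ = 470.754 min; T_ss = T_in + Q̇/(ṁ c_p) = 27.55 + 98.23/(3.915·3.802) = 34.1493 °C.
Solution: T(t) = T_ss + (T₀ − T_ss) e^(−t/τ).
T(284.7) = 34.1493 + (-21.3493)·e^(−284.7/470.754) = 34.1493 + (-21.3493)·0.546197 = 22.4884 °C.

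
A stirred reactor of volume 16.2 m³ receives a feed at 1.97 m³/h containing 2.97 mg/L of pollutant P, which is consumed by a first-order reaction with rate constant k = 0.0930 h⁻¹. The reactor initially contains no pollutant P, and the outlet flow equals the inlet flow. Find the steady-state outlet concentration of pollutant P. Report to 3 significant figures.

1.68 mg/L

Species balance: V dC/dt = Q C_in − Q C − k V C.
At steady state: 0 = Q C_in − (Q + kV) C_ss, so C_ss = Q C_in/(Q + kV).
C_ss = 1.97·2.97/(1.97 + 0.0930·16.2) = 5.8509/3.4766 = 1.6829 mg/L.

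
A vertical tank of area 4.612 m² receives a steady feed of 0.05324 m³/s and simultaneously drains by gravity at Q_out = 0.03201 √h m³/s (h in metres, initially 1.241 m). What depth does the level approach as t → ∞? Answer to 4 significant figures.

2.766 m

Level balance: A dh/dt = 0.05324 − 0.03201 √h. Setting dh/dt = 0:
Q_in = 0.03201 √h_ss ⇒ √h_ss = 0.05324/0.03201 = 1.66323.
h_ss = 1.66323² = 2.76633 m. (Since h₀ = 1.241 m < h_ss, the level will rise toward this value.)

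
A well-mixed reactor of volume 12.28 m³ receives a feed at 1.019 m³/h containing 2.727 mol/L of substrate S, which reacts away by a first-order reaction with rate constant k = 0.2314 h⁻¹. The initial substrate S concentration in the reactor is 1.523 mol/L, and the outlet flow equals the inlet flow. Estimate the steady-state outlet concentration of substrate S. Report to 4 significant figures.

0.7198 mol/L

V dC/dt = Q(C_in − C) − k V C.
Steady state (dC/dt = 0): C_ss = Q C_in/(Q + kV) = C_in/(1 + kV/Q).
C_ss = 1.019·2.727/(1.019 + 0.2314·12.28) = 2.77881/3.86059 = 0.719789 mol/L.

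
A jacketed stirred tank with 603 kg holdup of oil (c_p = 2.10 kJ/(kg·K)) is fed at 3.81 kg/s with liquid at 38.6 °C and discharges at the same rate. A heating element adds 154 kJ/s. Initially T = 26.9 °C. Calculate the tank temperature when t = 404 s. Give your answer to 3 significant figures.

55.4 °C

Heat balance on the well-mixed liquid: M c_p dT/dt = ṁ c_p (T_in − T) + 154.
Rearrange: dT/dt = (T_ss − T)/τ with τ = M/ṁ = 158.27 s and T_ss = T_in + Q̇/(ṁ c_p) = 57.848 °C.
Integrating: T(t) = T_ss + (T₀ − T_ss) e^(−t/τ).
T(404) = 57.848 + (-30.948)·e^(−404/158.27) = 57.848 + (-30.948)·0.077876 = 55.438 °C.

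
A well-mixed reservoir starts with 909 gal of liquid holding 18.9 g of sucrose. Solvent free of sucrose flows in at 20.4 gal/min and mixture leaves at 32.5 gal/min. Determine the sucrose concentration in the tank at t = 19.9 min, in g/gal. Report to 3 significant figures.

0.0124 g/gal

Total volume: dV/dt = Q_in − Q_out = -12.100 gal/min, so V(t) = 909 − 12.100 t and V(19.9) = 668.21 gal.
No sucrose enters, so dm/dt = −Q_out · (m/V).
dm/m = −Q_out dt/(V₀ − 12.100 t); integrating gives ln(m/m₀) = −(Q_out/(Q_in−Q_out)) ln(V/V₀).
m = m₀ (V₀/V)^(Q_out/(Q_in−Q_out)) = 18.9 × (909/668.21)^(-2.6860) = 8.2696 g.
C = m/V = 8.2696/668.21 = 0.012376 g/gal.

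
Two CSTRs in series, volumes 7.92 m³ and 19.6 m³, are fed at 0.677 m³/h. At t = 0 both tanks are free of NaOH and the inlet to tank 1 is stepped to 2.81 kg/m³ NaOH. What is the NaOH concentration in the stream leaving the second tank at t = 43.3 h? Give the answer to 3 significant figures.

Species balance on tank i: dCᵢ/dt = (Cᵢ₋₁ − Cᵢ)/τᵢ with τᵢ = Vᵢ/Q.
τ₁ = 7.92/0.677 = 11.699 h; τ₂ = 19.6/0.677 = 28.951 h.
Solving the cascade with C₁(0)=C₂(0)=0 gives C₂(t) = C_in[1 − (τ₁ e^(−t/τ₁) − τ₂ e^(−t/τ₂))/(τ₁ − τ₂)].
At t = 43.3: e^(−t/τ₁) = 0.024692, e^(−t/τ₂) = 0.22411.
C₂ = 2.81·[1 − (11.699·0.024692 − 28.951·0.22411)/(-17.253)] = 2.81·0.64067 = 1.8003 kg/m³.

1.80 kg/m³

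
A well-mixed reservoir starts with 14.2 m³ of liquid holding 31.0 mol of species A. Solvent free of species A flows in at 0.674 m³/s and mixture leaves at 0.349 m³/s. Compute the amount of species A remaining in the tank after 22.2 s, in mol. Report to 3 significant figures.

19.9 mol

Total volume: dV/dt = Q_in − Q_out = 0.32500 m³/s, so V(t) = 14.2 + 0.32500 t and V(22.2) = 21.415 m³.
No species A enters, so dm/dt = −Q_out · (m/V).
Separate: dm/m = −Q_out dt/V(t) ⇒ ln(m/m₀) = −(Q_out/(Q_in−Q_out)) ln(V/V₀).
m = m₀ (V₀/V)^(Q_out/(Q_in−Q_out)) = 31.0 × (14.2/21.415)^(1.0738) = 19.941 mol.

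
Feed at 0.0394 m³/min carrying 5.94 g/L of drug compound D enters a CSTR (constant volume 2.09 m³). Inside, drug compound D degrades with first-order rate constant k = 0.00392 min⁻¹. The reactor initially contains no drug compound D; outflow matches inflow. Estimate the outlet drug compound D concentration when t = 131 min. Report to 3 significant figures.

4.67 g/L

Accumulation = in − out − consumed: V dC/dt = Q C_in − Q C − k V C.
dC/dt = (Q/V) C_in − (Q/V + k) C; effective rate a = Q/V + k = 0.018852 + 0.00392 = 0.022772 min⁻¹.
C_ss = Q C_in/(Q + kV) = 4.9175 g/L; C(t) = C_ss + (C₀ − C_ss) e^(−a t).
C(131) = 4.9175 + (-4.9175)·e^(−0.022772·131) = 4.9175 + (-4.9175)·0.050636 = 4.6685 g/L.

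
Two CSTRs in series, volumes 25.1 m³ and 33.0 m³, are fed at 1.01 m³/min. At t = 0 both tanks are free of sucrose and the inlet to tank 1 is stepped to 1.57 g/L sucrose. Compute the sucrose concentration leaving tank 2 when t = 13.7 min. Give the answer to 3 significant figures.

Time constants: τᵢ = Vᵢ/Q for each well-mixed tank.
τ₁ = 25.1/1.01 = 24.851 min; τ₂ = 33.0/1.01 = 32.673 min.
Tank 1: C₁ = C_in(1 − e^(−t/τ₁)). Tank 2 (τ₁ ≠ τ₂): C₂ = C_in[1 − (τ₁ e^(−t/τ₁) − τ₂ e^(−t/τ₂))/(τ₁ − τ₂)].
At t = 13.7: e^(−t/τ₁) = 0.57621, e^(−t/τ₂) = 0.65750.
C₂ = 1.57·[1 − (24.851·0.57621 − 32.673·0.65750)/(-7.8218)] = 1.57·0.084219 = 0.13222 g/L.

0.132 g/L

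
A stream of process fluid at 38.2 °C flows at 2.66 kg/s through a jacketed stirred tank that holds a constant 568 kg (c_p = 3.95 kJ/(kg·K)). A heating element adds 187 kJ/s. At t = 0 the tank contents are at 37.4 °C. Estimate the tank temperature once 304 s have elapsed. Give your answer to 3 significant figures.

First-law balance (no shaft work): M c_p dT/dt = ṁ c_p (T_in − T) + 187.
Rearrange: dT/dt = (T_ss − T)/τ with τ = M/ṁ = 213.53 s and T_ss = T_in + Q̇/(ṁ c_p) = 55.998 °C.
Integrating: T(t) = T_ss + (T₀ − T_ss) e^(−t/τ).
T(304) = 55.998 + (-18.598)·e^(−304/213.53) = 55.998 + (-18.598)·0.24083 = 51.519 °C.

51.5 °C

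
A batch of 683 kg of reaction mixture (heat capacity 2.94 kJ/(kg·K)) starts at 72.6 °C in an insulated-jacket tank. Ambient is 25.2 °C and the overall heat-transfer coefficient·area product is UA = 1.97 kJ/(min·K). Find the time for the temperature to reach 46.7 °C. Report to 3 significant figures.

806 min

Unsteady energy balance on the tank contents: M c_p dT/dt = −UA(T − T_amb).
τ = M c_p/UA = 1019.3 min; T_ss = T_amb = 25.200 °C.
T(t) = T_ss + (T₀ − T_ss)e^(−t/τ); set T = 46.7:
t = −τ ln[(T − T_ss)/(T₀ − T_ss)] = −1019.3 · ln(0.45359) = 805.83 min.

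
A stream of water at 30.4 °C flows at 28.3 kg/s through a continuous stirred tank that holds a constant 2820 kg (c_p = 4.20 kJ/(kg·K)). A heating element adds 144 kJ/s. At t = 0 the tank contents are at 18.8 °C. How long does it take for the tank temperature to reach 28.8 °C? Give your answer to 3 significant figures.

Heat balance on the well-mixed liquid: M c_p dT/dt = ṁ c_p (T_in − T) + 144.
τ = M/ṁ = 99.647 s; T_ss = T_in + Q̇/(ṁ c_p) = 31.612 °C.
T(t) = T_ss + (T₀ − T_ss) e^(−t/τ). Set T = 28.8:
e^(−t/τ) = (28.8 − 31.612)/(18.8 − 31.612) = 0.21945
t = −99.647 · ln(0.21945) = 151.13 s.

151 s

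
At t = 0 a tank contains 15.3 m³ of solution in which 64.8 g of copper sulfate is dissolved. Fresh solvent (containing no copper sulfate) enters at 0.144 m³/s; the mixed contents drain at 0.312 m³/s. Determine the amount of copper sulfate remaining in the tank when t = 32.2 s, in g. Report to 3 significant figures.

Let m(t) be the amount of copper sulfate. Volume: V(t) = V₀ + (Q_in − Q_out) t = 15.3 − 0.16800 t; V(32.2) = 9.8904 m³.
Solute balance: dm/dt = 0 − Q_out C = −Q_out m/V(t).
dm/m = −Q_out dt/(V₀ − 0.16800 t); integrating gives ln(m/m₀) = −(Q_out/(Q_in−Q_out)) ln(V/V₀).
m = m₀ (V₀/V)^(Q_out/(Q_in−Q_out)) = 64.8 × (15.3/9.8904)^(-1.8571) = 28.820 g.

28.8 g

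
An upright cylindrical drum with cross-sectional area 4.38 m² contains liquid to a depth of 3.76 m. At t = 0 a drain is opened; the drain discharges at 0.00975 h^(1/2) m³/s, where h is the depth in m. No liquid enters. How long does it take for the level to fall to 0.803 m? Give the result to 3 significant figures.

A dh/dt = −Q_out = −0.00975 √h.
Separate and integrate: 2(√h − √h₀) = −(0.00975/A) t.
t = 2A(√h₀ − √h)/0.00975 = 2·4.38·(√3.76 − √0.803)/0.00975
  = 8.7600 × (1.9391 − 0.89610) / 0.00975 = 937.07 s.

937 s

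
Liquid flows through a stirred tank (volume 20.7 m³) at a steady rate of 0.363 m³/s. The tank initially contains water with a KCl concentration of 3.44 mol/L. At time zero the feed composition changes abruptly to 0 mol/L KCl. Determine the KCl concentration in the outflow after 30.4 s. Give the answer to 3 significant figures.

2.02 mol/L

Mass balance on the solute (V constant): V dC/dt = Q(C_in − C).
So dC/dt = (C_in − C)/τ with τ = V/Q = 20.7/0.363 = 57.025 s.
Integrating: C(t) = C_in + (C₀ − C_in) e^(−t/τ).
C(30.4) = 0 + (3.44 − 0)·e^(−30.4/57.025) = 0 + (3.4400)·0.58678 = 2.0185 mol/L.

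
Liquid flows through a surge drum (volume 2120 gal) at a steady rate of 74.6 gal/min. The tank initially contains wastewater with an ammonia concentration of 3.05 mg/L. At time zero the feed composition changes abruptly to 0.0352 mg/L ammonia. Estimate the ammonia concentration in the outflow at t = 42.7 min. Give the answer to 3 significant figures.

0.706 mg/L

Species balance on the tank: V dC/dt = Q(C_in − C).
So dC/dt = (C_in − C)/τ with τ = V/Q = 2120/74.6 = 28.418 min.
This is linear first-order; C(t) = C_in + (C₀ − C_in) e^(−t/τ).
C(42.7) = 0.0352 + (3.05 − 0.0352)·e^(−42.7/28.418) = 0.0352 + (3.0148)·0.22256 = 0.70618 mg/L.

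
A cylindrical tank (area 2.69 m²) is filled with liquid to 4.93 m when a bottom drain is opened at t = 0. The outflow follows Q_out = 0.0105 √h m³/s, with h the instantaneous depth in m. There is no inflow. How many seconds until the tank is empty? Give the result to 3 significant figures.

1140 s

Unsteady balance on liquid volume: A dh/dt = −0.0105 √h.
∫ h^(−1/2) dh = −(0.0105/A) ∫ dt, giving 2√h = 2√h₀ − (0.0105/A) t.
Set h = 0: 2√h₀ = (0.0105/A) t_empty ⇒ t_empty = 2A√h₀/0.0105.
t_empty = 2·2.69·√4.93/0.0105 = 5.3800·2.2204/0.0105 = 1137.7 s.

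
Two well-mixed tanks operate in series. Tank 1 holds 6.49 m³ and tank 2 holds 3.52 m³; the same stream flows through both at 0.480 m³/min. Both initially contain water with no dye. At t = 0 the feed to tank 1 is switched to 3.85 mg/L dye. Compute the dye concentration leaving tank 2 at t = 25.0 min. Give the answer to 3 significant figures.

2.68 mg/L

Species balance on tank i: dCᵢ/dt = (Cᵢ₋₁ − Cᵢ)/τᵢ with τᵢ = Vᵢ/Q.
τ₁ = 6.49/0.480 = 13.521 min; τ₂ = 3.52/0.480 = 7.3333 min.
Solving the cascade with C₁(0)=C₂(0)=0 gives C₂(t) = C_in[1 − (τ₁ e^(−t/τ₁) − τ₂ e^(−t/τ₂))/(τ₁ − τ₂)].
At t = 25.0: e^(−t/τ₁) = 0.15739, e^(−t/τ₂) = 0.033071.
C₂ = 3.85·[1 − (13.521·0.15739 − 7.3333·0.033071)/(6.1875)] = 3.85·0.69526 = 2.6767 mg/L.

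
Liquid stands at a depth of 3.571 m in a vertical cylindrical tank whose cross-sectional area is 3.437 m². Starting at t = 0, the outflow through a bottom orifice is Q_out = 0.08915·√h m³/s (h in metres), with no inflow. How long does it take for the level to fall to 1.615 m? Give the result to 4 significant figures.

47.72 s

Volume balance on the tank: A dh/dt = −0.08915 √h.
∫ h^(−1/2) dh = −(0.08915/A) ∫ dt, giving 2√h = 2√h₀ − (0.08915/A) t.
t = 2A(√h₀ − √h)/0.08915 = 2·3.437·(√3.571 − √1.615)/0.08915
  = 6.87400 × (1.88971 − 1.27083) / 0.08915 = 47.7196 s.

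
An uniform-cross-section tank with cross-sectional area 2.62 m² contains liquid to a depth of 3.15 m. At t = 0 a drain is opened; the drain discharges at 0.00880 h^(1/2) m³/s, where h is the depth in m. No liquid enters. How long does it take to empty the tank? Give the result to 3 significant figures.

1060 s

Volume balance on the tank: A dh/dt = −0.00880 √h.
This is separable: 2 d(√h)/dt = −0.00880/A, so √h = √h₀ − (0.00880/(2A)) t.
Set h = 0: 2√h₀ = (0.00880/A) t_empty ⇒ t_empty = 2A√h₀/0.00880.
t_empty = 2·2.62·√3.15/0.00880 = 5.2400·1.7748/0.00880 = 1056.8 s.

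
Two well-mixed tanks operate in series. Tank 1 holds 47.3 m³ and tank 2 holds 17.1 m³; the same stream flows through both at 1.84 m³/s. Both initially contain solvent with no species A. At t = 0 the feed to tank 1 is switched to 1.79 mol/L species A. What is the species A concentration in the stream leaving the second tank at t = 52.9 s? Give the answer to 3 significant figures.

Each tank obeys Vᵢ dCᵢ/dt = Q(Cᵢ₋₁ − Cᵢ), so τᵢ = Vᵢ/Q.
τ₁ = 47.3/1.84 = 25.707 s; τ₂ = 17.1/1.84 = 9.2935 s.
Tank 1: C₁ = C_in(1 − e^(−t/τ₁)). Tank 2 (τ₁ ≠ τ₂): C₂ = C_in[1 − (τ₁ e^(−t/τ₁) − τ₂ e^(−t/τ₂))/(τ₁ − τ₂)].
At t = 52.9: e^(−t/τ₁) = 0.12773, e^(−t/τ₂) = 0.0033723.
C₂ = 1.79·[1 − (25.707·0.12773 − 9.2935·0.0033723)/(16.413)] = 1.79·0.80186 = 1.4353 mol/L.

1.44 mol/L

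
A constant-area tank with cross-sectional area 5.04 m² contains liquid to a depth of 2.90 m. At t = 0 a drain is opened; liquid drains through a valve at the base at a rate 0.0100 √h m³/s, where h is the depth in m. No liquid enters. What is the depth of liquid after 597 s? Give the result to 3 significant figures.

A dh/dt = −Q_out = −0.0100 √h.
∫ h^(−1/2) dh = −(0.0100/A) ∫ dt, giving 2√h = 2√h₀ − (0.0100/A) t.
√h = √2.90 − 0.0100·597/(2·5.04) = 1.7029 − 0.59226 = 1.1107.
h = 1.1107² = 1.2336 m.

1.23 m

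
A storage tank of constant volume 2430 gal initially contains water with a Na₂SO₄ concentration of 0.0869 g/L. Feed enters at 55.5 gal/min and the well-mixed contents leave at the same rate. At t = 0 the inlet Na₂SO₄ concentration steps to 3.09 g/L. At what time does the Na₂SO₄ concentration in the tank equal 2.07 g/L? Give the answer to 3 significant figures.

Accumulation = in − out for the solute gives V dC/dt = Q(C_in − C), so τ = V/Q = 43.784 min.
C(t) = C_in + (C₀ − C_in) e^(−t/τ). Set C = 2.07 and solve for t:
e^(−t/τ) = (C − C_in)/(C₀ − C_in) = (2.07 − 3.09)/(0.0869 − 3.09) = 0.33965
t = −τ ln(…) = 43.784 × 1.0798 = 47.280 min.

47.3 min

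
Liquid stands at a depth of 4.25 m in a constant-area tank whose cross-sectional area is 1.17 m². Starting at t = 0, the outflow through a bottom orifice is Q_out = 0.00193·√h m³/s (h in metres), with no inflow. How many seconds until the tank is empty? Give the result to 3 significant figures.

A dh/dt = −Q_out = −0.00193 √h.
This is separable: 2 d(√h)/dt = −0.00193/A, so √h = √h₀ − (0.00193/(2A)) t.
Set h = 0: 2√h₀ = (0.00193/A) t_empty ⇒ t_empty = 2A√h₀/0.00193.
t_empty = 2·1.17·√4.25/0.00193 = 2.3400·2.0616/0.00193 = 2499.5 s.

2500 s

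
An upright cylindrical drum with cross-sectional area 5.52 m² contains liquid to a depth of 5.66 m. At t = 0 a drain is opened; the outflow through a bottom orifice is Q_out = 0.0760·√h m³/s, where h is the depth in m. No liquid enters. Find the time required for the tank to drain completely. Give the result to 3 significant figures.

With no inflow, A dh/dt = −0.0760 √h.
∫ h^(−1/2) dh = −(0.0760/A) ∫ dt, giving 2√h = 2√h₀ − (0.0760/A) t.
Tank is empty when √h = 0: t_empty = 2A√h₀/0.0760.
t_empty = 2·5.52·√5.66/0.0760 = 11.040·2.3791/0.0760 = 345.59 s.

346 s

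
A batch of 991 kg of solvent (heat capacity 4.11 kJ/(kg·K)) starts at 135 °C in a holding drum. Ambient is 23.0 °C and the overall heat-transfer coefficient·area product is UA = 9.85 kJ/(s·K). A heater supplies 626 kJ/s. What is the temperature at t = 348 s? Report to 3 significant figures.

Heat balance on the well-mixed liquid: M c_p dT/dt = −UA(T − T_amb) + Q̇.
dT/dt = (T_ss − T)/τ with T_ss = T_amb + Q̇/UA = 23.0 + 626/9.85 = 86.553 °C, τ = M c_p/UA = 991·4.11/9.85 = 413.50 s.
T approaches T_ss exponentially: T(t) = T_ss + (T₀ − T_ss) e^(−t/τ).
T(348) = 86.553 + (48.447)·0.43103 = 107.44 °C.

107 °C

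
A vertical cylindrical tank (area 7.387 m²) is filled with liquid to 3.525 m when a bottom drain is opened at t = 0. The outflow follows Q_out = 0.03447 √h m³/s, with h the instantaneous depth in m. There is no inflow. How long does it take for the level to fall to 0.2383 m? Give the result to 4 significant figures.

595.5 s

With no inflow, A dh/dt = −0.03447 √h.
Separate and integrate: 2(√h − √h₀) = −(0.03447/A) t.
t = 2A(√h₀ − √h)/0.03447 = 2·7.387·(√3.525 − √0.2383)/0.03447
  = 14.7740 × (1.87750 − 0.488160) / 0.03447 = 595.477 s.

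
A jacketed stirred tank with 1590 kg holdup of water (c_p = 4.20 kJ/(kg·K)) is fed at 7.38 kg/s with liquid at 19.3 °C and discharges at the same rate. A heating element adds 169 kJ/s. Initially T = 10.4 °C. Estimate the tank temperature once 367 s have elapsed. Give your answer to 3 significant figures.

Energy balance: M c_p dT/dt = ṁ c_p (T_in − T) + 169.
τ = M/ṁ = 215.45 s; T_ss = T_in + Q̇/(ṁ c_p) = 19.3 + 169/(7.38·4.20) = 24.752 °C.
Integrating: T(t) = T_ss + (T₀ − T_ss) e^(−t/τ).
T(367) = 24.752 + (-14.352)·e^(−367/215.45) = 24.752 + (-14.352)·0.18206 = 22.139 °C.

22.1 °C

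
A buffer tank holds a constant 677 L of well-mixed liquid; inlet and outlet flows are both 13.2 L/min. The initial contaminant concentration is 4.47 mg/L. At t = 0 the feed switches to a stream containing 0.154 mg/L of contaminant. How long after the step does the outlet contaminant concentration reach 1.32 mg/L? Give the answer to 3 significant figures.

Species balance: V dC/dt = Q(C_in − C) ⇒ τ = V/Q = 51.288 min.
C(t) = C_in + (C₀ − C_in) e^(−t/τ). Set C = 1.32 and solve for t:
e^(−t/τ) = (C − C_in)/(C₀ − C_in) = (1.32 − 0.154)/(4.47 − 0.154) = 0.27016
t = −τ ln(…) = 51.288 × 1.3087 = 67.123 min.

67.1 min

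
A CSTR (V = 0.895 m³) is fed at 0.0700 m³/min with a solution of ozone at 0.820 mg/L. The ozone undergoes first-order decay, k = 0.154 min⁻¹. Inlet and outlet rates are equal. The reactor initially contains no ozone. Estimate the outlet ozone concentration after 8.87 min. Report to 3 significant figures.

Species balance: V dC/dt = Q C_in − Q C − k V C.
dC/dt = (Q/V) C_in − (Q/V + k) C; effective rate a = Q/V + k = 0.078212 + 0.154 = 0.23221 min⁻¹.
C_ss = Q C_in/(Q + kV) = 0.27619 mg/L; C(t) = C_ss + (C₀ − C_ss) e^(−a t).
C(8.87) = 0.27619 + (-0.27619)·e^(−0.23221·8.87) = 0.27619 + (-0.27619)·0.12749 = 0.24098 mg/L.

0.241 mg/L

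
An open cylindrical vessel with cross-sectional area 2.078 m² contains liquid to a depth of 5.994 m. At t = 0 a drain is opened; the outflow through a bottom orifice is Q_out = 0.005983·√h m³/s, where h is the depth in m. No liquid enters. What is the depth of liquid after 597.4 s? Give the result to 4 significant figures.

A dh/dt = −Q_out = −0.005983 √h.
This is separable: 2 d(√h)/dt = −0.005983/A, so √h = √h₀ − (0.005983/(2A)) t.
√h = √5.994 − 0.005983·597.4/(2·2.078) = 2.44826 − 0.860020 = 1.58824.
h = 1.58824² = 2.52252 m.

2.523 m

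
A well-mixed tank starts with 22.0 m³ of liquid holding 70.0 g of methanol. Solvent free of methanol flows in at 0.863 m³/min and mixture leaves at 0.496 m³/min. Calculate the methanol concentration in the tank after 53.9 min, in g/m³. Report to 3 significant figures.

Let m(t) be the amount of methanol. Volume: V(t) = V₀ + (Q_in − Q_out) t = 22.0 + 0.36700 t; V(53.9) = 41.781 m³.
Species balance (pure solvent in): dm/dt = −Q_out · m/V(t).
Separate: dm/m = −Q_out dt/V(t) ⇒ ln(m/m₀) = −(Q_out/(Q_in−Q_out)) ln(V/V₀).
m = m₀ (V₀/V)^(Q_out/(Q_in−Q_out)) = 70.0 × (22.0/41.781)^(1.3515) = 29.419 g.
C = m/V = 29.419/41.781 = 0.70412 g/m³.

0.704 g/m³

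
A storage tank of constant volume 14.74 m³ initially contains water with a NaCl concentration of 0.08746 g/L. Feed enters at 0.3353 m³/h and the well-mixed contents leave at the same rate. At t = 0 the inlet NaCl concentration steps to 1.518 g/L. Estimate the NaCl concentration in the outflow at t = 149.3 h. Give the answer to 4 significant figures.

1.470 g/L

Species balance on the tank: V dC/dt = Q(C_in − C).
Time constant τ = V/Q = 14.74/0.3353 = 43.9606 h.
This is linear first-order; C(t) = C_in + (C₀ − C_in) e^(−t/τ).
C(149.3) = 1.518 + (0.08746 − 1.518)·e^(−149.3/43.9606) = 1.518 + (-1.43054)·0.0334996 = 1.47008 g/L.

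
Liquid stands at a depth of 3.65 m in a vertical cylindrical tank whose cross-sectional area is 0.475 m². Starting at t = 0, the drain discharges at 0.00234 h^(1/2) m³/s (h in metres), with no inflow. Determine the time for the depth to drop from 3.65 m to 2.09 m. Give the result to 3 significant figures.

189 s

Volume balance on the tank: A dh/dt = −0.00234 √h.
∫ h^(−1/2) dh = −(0.00234/A) ∫ dt, giving 2√h = 2√h₀ − (0.00234/A) t.
t = 2A(√h₀ − √h)/0.00234 = 2·0.475·(√3.65 − √2.09)/0.00234
  = 0.95000 × (1.9105 − 1.4457) / 0.00234 = 188.71 s.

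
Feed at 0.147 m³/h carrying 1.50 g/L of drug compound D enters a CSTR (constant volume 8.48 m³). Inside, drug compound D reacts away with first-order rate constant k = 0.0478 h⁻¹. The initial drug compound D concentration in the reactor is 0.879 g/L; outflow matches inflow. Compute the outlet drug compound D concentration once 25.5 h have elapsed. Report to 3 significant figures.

0.490 g/L

V dC/dt = Q(C_in − C) − k V C.
This is linear with rate a = Q/V + k = 0.065135 h⁻¹.
C_ss = Q C_in/(Q + kV) = 0.39921 g/L; C(t) = C_ss + (C₀ − C_ss) e^(−a t).
C(25.5) = 0.39921 + (0.47979)·e^(−0.065135·25.5) = 0.39921 + (0.47979)·0.18996 = 0.49035 g/L.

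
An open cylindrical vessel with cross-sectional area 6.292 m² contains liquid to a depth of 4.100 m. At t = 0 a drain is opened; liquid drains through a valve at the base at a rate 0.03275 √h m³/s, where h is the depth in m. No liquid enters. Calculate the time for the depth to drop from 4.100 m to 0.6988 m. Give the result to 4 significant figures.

With no inflow, A dh/dt = −0.03275 √h.
Separate and integrate: 2(√h − √h₀) = −(0.03275/A) t.
t = 2A(√h₀ − √h)/0.03275 = 2·6.292·(√4.100 − √0.6988)/0.03275
  = 12.5840 × (2.02485 − 0.835943) / 0.03275 = 456.829 s.

456.8 s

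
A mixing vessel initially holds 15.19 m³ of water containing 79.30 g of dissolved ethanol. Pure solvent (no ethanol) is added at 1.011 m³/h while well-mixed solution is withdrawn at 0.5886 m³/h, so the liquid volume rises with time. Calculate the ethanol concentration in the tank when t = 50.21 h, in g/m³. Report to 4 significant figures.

0.6447 g/m³

Total volume: dV/dt = Q_in − Q_out = 0.422400 m³/h, so V(t) = 15.19 + 0.422400 t and V(50.21) = 36.3987 m³.
Solute balance: dm/dt = 0 − Q_out C = −Q_out m/V(t).
dm/m = −Q_out dt/(V₀ + 0.422400 t); integrating gives ln(m/m₀) = −(Q_out/(Q_in−Q_out)) ln(V/V₀).
m = m₀ (V₀/V)^(Q_out/(Q_in−Q_out)) = 79.30 × (15.19/36.3987)^(1.39347) = 23.4646 g.
C = m/V = 23.4646/36.3987 = 0.644656 g/m³.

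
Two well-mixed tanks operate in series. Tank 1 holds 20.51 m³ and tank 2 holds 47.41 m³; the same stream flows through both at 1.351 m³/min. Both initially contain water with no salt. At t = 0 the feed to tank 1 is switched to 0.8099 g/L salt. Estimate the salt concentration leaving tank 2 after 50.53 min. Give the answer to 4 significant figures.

0.4938 g/L

Species balance on tank i: dCᵢ/dt = (Cᵢ₋₁ − Cᵢ)/τᵢ with τᵢ = Vᵢ/Q.
τ₁ = 20.51/1.351 = 15.1813 min; τ₂ = 47.41/1.351 = 35.0925 min.
Solving the cascade with C₁(0)=C₂(0)=0 gives C₂(t) = C_in[1 − (τ₁ e^(−t/τ₁) − τ₂ e^(−t/τ₂))/(τ₁ − τ₂)].
At t = 50.53: e^(−t/τ₁) = 0.0358495, e^(−t/τ₂) = 0.236950.
C₂ = 0.8099·[1 − (15.1813·0.0358495 − 35.0925·0.236950)/(-19.9112)] = 0.8099·0.609721 = 0.493813 g/L.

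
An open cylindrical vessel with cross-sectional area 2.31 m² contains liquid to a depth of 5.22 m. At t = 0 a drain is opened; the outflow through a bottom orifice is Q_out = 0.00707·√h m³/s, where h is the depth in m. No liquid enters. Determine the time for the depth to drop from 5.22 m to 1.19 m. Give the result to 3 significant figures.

With no inflow, A dh/dt = −0.00707 √h.
∫ h^(−1/2) dh = −(0.00707/A) ∫ dt, giving 2√h = 2√h₀ − (0.00707/A) t.
t = 2A(√h₀ − √h)/0.00707 = 2·2.31·(√5.22 − √1.19)/0.00707
  = 4.6200 × (2.2847 − 1.0909) / 0.00707 = 780.15 s.

780 s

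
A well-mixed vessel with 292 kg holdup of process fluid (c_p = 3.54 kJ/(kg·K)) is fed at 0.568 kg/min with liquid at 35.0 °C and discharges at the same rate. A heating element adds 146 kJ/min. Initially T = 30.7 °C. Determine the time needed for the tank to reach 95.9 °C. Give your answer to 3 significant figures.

M c_p dT/dt = ṁ c_p (T_in − T) + Q̇.
τ = M/ṁ = 514.08 min; T_ss = T_in + Q̇/(ṁ c_p) = 107.61 °C.
T(t) = T_ss + (T₀ − T_ss) e^(−t/τ). Set T = 95.9:
e^(−t/τ) = (95.9 − 107.61)/(30.7 − 107.61) = 0.15226
t = −514.08 · ln(0.15226) = 967.58 min.

968 min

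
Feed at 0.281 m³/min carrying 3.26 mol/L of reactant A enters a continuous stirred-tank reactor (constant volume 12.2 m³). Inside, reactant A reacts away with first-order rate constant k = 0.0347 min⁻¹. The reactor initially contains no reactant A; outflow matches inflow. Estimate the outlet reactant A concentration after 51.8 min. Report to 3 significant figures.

1.24 mol/L

Accumulation = in − out − consumed: V dC/dt = Q C_in − Q C − k V C.
dC/dt = (Q/V) C_in − (Q/V + k) C; effective rate a = Q/V + k = 0.023033 + 0.0347 = 0.057733 min⁻¹.
C_ss = Q C_in/(Q + kV) = 1.3006 mol/L; C(t) = C_ss + (C₀ − C_ss) e^(−a t).
C(51.8) = 1.3006 + (-1.3006)·e^(−0.057733·51.8) = 1.3006 + (-1.3006)·0.050259 = 1.2352 mol/L.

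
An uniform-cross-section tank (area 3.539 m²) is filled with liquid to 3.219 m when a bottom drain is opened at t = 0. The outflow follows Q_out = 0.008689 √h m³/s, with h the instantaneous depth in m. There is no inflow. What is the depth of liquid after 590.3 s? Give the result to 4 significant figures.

Accumulation of liquid (constant cross-section A): A dh/dt = −0.008689 √h.
Separate and integrate: 2(√h − √h₀) = −(0.008689/A) t.
√h = √3.219 − 0.008689·590.3/(2·3.539) = 1.79416 − 0.724656 = 1.06950.
h = 1.06950² = 1.14383 m.

1.144 m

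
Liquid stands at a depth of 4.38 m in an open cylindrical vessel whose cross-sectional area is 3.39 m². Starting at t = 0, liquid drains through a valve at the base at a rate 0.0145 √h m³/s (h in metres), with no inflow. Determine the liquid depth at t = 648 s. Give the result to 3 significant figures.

Mass balance (ρ constant): A dh/dt = −0.0145 √h.
∫ h^(−1/2) dh = −(0.0145/A) ∫ dt, giving 2√h = 2√h₀ − (0.0145/A) t.
√h = √4.38 − 0.0145·648/(2·3.39) = 2.0928 − 1.3858 = 0.70700.
h = 0.70700² = 0.49986 m.

0.500 m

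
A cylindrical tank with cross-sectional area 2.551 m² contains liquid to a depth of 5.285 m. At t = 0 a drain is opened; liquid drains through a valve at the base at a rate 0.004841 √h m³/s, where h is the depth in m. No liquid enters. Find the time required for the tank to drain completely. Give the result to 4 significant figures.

2423 s

Accumulation of liquid (constant cross-section A): A dh/dt = −0.004841 √h.
Separate and integrate: 2(√h − √h₀) = −(0.004841/A) t.
Tank is empty when √h = 0: t_empty = 2A√h₀/0.004841.
t_empty = 2·2.551·√5.285/0.004841 = 5.10200·2.29891/0.004841 = 2422.86 s.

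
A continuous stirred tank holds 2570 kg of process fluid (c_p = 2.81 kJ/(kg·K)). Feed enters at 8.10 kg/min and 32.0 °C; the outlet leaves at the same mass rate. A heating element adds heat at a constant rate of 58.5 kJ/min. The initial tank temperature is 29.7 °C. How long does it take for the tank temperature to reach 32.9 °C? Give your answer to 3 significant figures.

340 min

First-law balance (no shaft work): M c_p dT/dt = ṁ c_p (T_in − T) + 58.5.
τ = M/ṁ = 317.28 min; T_ss = T_in + Q̇/(ṁ c_p) = 34.570 °C.
T(t) = T_ss + (T₀ − T_ss) e^(−t/τ). Set T = 32.9:
e^(−t/τ) = (32.9 − 34.570)/(29.7 − 34.570) = 0.34294
t = −317.28 · ln(0.34294) = 339.56 min.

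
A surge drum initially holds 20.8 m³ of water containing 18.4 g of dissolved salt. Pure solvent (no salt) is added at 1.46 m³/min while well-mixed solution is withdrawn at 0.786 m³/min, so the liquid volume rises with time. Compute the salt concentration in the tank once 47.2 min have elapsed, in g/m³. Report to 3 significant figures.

0.119 g/m³

Let m(t) be the amount of salt. Volume: V(t) = V₀ + (Q_in − Q_out) t = 20.8 + 0.67400 t; V(47.2) = 52.613 m³.
No salt enters, so dm/dt = −Q_out · (m/V).
Separate: dm/m = −Q_out dt/V(t) ⇒ ln(m/m₀) = −(Q_out/(Q_in−Q_out)) ln(V/V₀).
m = m₀ (V₀/V)^(Q_out/(Q_in−Q_out)) = 18.4 × (20.8/52.613)^(1.1662) = 6.2347 g.
C = m/V = 6.2347/52.613 = 0.11850 g/m³.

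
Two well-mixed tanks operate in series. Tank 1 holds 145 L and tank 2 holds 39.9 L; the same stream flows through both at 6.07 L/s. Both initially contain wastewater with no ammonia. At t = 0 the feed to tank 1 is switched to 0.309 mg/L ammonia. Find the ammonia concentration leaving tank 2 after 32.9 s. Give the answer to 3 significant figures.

Time constants: τᵢ = Vᵢ/Q for each well-mixed tank.
τ₁ = 145/6.07 = 23.888 s; τ₂ = 39.9/6.07 = 6.5733 s.
Tank 1: C₁ = C_in(1 − e^(−t/τ₁)). Tank 2 (τ₁ ≠ τ₂): C₂ = C_in[1 − (τ₁ e^(−t/τ₁) − τ₂ e^(−t/τ₂))/(τ₁ − τ₂)].
At t = 32.9: e^(−t/τ₁) = 0.25227, e^(−t/τ₂) = 0.0067038.
C₂ = 0.309·[1 − (23.888·0.25227 − 6.5733·0.0067038)/(17.315)] = 0.309·0.65451 = 0.20224 mg/L.

0.202 mg/L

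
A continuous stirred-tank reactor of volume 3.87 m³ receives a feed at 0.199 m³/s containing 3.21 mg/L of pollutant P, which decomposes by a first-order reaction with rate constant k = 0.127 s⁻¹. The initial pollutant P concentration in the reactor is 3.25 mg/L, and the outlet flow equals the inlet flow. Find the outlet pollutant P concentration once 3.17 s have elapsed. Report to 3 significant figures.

Accumulation = in − out − consumed: V dC/dt = Q C_in − Q C − k V C.
This is linear with rate a = Q/V + k = 0.17842 s⁻¹.
C_ss = Q C_in/(Q + kV) = 0.92513 mg/L; C(t) = C_ss + (C₀ − C_ss) e^(−a t).
C(3.17) = 0.92513 + (2.3249)·e^(−0.17842·3.17) = 0.92513 + (2.3249)·0.56802 = 2.2457 mg/L.

2.25 mg/L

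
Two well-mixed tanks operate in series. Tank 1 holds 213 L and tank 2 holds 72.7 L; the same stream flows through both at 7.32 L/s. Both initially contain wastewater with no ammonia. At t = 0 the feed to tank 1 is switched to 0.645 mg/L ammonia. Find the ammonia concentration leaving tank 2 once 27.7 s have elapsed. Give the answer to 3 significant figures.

Time constants: τᵢ = Vᵢ/Q for each well-mixed tank.
τ₁ = 213/7.32 = 29.098 s; τ₂ = 72.7/7.32 = 9.9317 s.
Solving the cascade with C₁(0)=C₂(0)=0 gives C₂(t) = C_in[1 − (τ₁ e^(−t/τ₁) − τ₂ e^(−t/τ₂))/(τ₁ − τ₂)].
At t = 27.7: e^(−t/τ₁) = 0.38599, e^(−t/τ₂) = 0.061480.
C₂ = 0.645·[1 − (29.098·0.38599 − 9.9317·0.061480)/(19.167)] = 0.645·0.44586 = 0.28758 mg/L.

0.288 mg/L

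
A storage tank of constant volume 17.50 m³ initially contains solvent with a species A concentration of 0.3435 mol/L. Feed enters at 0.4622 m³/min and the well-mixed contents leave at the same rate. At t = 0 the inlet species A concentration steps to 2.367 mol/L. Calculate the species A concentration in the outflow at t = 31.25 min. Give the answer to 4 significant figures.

1.481 mol/L

Accumulation = in − out for the solute gives V dC/dt = Q(C_in − C).
So dC/dt = (C_in − C)/τ with τ = V/Q = 17.50/0.4622 = 37.8624 min.
Integrating: C(t) = C_in + (C₀ − C_in) e^(−t/τ).
C(31.25) = 2.367 + (0.3435 − 2.367)·e^(−31.25/37.8624) = 2.367 + (-2.02350)·0.438079 = 1.48055 mol/L.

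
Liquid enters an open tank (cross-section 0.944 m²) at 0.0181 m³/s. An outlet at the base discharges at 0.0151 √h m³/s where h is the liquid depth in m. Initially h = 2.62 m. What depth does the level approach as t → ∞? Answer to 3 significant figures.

A dh/dt = Q_in − 0.0151 √h. Steady state requires inflow = outflow:
Q_in = 0.0151 √h_ss ⇒ √h_ss = 0.0181/0.0151 = 1.1987.
h_ss = 1.1987² = 1.4368 m. (Since h₀ = 2.62 m > h_ss, the level will fall toward this value.)

1.44 m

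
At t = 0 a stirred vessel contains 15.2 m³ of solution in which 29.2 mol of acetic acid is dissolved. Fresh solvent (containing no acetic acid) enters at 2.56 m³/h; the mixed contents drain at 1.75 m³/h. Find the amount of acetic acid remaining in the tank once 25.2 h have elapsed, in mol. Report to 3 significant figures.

4.64 mol

Let m(t) be the amount of acetic acid. Volume: V(t) = V₀ + (Q_in − Q_out) t = 15.2 + 0.81000 t; V(25.2) = 35.612 m³.
Solute balance: dm/dt = 0 − Q_out C = −Q_out m/V(t).
Separate: dm/m = −Q_out dt/V(t) ⇒ ln(m/m₀) = −(Q_out/(Q_in−Q_out)) ln(V/V₀).
m = m₀ (V₀/V)^(Q_out/(Q_in−Q_out)) = 29.2 × (15.2/35.612)^(2.1605) = 4.6402 mol.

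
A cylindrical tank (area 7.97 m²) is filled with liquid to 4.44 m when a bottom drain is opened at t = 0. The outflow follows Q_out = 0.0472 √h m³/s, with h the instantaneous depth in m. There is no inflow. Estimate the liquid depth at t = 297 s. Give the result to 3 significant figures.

1.51 m

A dh/dt = −Q_out = −0.0472 √h.
Separate and integrate: 2(√h − √h₀) = −(0.0472/A) t.
√h = √4.44 − 0.0472·297/(2·7.97) = 2.1071 − 0.87945 = 1.2277.
h = 1.2277² = 1.5072 m.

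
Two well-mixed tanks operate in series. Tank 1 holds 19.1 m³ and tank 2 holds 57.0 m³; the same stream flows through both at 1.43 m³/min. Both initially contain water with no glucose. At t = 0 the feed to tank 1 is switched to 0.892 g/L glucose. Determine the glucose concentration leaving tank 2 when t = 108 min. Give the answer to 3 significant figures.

Each tank obeys Vᵢ dCᵢ/dt = Q(Cᵢ₋₁ − Cᵢ), so τᵢ = Vᵢ/Q.
τ₁ = 19.1/1.43 = 13.357 min; τ₂ = 57.0/1.43 = 39.860 min.
Tank 1: C₁ = C_in(1 − e^(−t/τ₁)). Tank 2 (τ₁ ≠ τ₂): C₂ = C_in[1 − (τ₁ e^(−t/τ₁) − τ₂ e^(−t/τ₂))/(τ₁ − τ₂)].
At t = 108: e^(−t/τ₁) = 0.00030786, e^(−t/τ₂) = 0.066572.
C₂ = 0.892·[1 − (13.357·0.00030786 − 39.860·0.066572)/(-26.503)] = 0.892·0.90003 = 0.80283 g/L.

0.803 g/L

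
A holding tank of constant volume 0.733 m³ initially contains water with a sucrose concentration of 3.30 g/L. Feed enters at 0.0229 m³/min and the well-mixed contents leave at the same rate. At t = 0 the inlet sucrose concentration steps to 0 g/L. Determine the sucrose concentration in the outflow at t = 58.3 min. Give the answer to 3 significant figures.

Mass balance on the solute (V constant): V dC/dt = Q(C_in − C).
So dC/dt = (C_in − C)/τ with τ = V/Q = 0.733/0.0229 = 32.009 min.
C approaches C_in exponentially: C(t) = C_in + (C₀ − C_in) e^(−t/τ).
C(58.3) = 0 + (3.30 − 0)·e^(−58.3/32.009) = 0 + (3.3000)·0.16180 = 0.53395 g/L.

0.534 g/L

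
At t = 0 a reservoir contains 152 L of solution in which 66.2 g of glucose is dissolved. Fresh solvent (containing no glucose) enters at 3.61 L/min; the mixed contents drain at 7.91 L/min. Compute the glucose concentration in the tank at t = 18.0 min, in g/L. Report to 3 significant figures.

Total volume: dV/dt = Q_in − Q_out = -4.3000 L/min, so V(t) = 152 − 4.3000 t and V(18.0) = 74.600 L.
Species balance (pure solvent in): dm/dt = −Q_out · m/V(t).
Separate: dm/m = −Q_out dt/V(t) ⇒ ln(m/m₀) = −(Q_out/(Q_in−Q_out)) ln(V/V₀).
m = m₀ (V₀/V)^(Q_out/(Q_in−Q_out)) = 66.2 × (152/74.600)^(-1.8395) = 17.875 g.
C = m/V = 17.875/74.600 = 0.23961 g/L.

0.240 g/L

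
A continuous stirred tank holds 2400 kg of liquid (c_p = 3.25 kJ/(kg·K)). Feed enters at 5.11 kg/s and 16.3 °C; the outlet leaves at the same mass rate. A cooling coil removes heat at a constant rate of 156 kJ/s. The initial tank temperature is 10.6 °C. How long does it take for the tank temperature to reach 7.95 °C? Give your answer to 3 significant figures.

Heat balance on the well-mixed liquid: M c_p dT/dt = ṁ c_p (T_in − T) − 156.
τ = M/ṁ = 469.67 s; T_ss = T_in − Q̇/(ṁ c_p) = 6.9067 °C.
T(t) = T_ss + (T₀ − T_ss) e^(−t/τ). Set T = 7.95:
e^(−t/τ) = (7.95 − 6.9067)/(10.6 − 6.9067) = 0.28249
t = −469.67 · ln(0.28249) = 593.71 s.

594 s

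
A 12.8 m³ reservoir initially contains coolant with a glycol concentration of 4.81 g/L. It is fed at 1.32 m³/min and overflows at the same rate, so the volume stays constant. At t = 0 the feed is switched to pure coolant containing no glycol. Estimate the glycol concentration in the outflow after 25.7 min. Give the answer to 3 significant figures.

0.340 g/L

Unsteady species balance (constant V, well mixed): V dC/dt = Q(C_in − C).
Rewrite as dC/dt + C/τ = C_in/τ, τ = V/Q = 9.6970 min.
Integrating: C(t) = C_in + (C₀ − C_in) e^(−t/τ).
C(25.7) = 0 + (4.81 − 0)·e^(−25.7/9.6970) = 0 + (4.8100)·0.070629 = 0.33973 g/L.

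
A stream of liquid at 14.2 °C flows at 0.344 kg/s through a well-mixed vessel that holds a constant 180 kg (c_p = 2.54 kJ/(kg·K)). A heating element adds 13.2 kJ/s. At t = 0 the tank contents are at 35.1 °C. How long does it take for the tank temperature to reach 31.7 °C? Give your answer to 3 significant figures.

M c_p dT/dt = ṁ c_p (T_in − T) + Q̇.
τ = M/ṁ = 523.26 s; T_ss = T_in + Q̇/(ṁ c_p) = 29.307 °C.
T(t) = T_ss + (T₀ − T_ss) e^(−t/τ). Set T = 31.7:
e^(−t/τ) = (31.7 − 29.307)/(35.1 − 29.307) = 0.41307
t = −523.26 · ln(0.41307) = 462.63 s.

463 s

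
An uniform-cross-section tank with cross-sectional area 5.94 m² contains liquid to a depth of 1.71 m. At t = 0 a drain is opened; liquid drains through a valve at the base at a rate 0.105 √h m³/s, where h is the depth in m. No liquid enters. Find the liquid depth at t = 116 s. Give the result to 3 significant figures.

Volume balance on the tank: A dh/dt = −0.105 √h.
This is separable: 2 d(√h)/dt = −0.105/A, so √h = √h₀ − (0.105/(2A)) t.
√h = √1.71 − 0.105·116/(2·5.94) = 1.3077 − 1.0253 = 0.28242.
h = 0.28242² = 0.079759 m.

0.0798 m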